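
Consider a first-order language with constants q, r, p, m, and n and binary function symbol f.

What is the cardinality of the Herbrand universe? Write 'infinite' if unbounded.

infinite

The signature has at least one function symbol (f, arity 2) and at least one constant (q).
Iterating f gives infinitely many distinct ground terms: q, f(q, q), f(f(q, q), f(q, q)), ...
So the Herbrand universe is infinite.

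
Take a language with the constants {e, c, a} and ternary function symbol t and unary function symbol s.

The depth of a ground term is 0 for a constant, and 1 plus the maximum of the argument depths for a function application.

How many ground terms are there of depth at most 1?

If N_k denotes the number of depth-≤k ground terms, the 3 constants give N_0 = 3, and each function symbol of arity r contributes N_{k-1}^r new terms at level k: N_k = 3 + N_{k-1}^3 + N_{k-1}.
N_0 = 3
N_1 = 3 + 3^3 + 3 = 33

33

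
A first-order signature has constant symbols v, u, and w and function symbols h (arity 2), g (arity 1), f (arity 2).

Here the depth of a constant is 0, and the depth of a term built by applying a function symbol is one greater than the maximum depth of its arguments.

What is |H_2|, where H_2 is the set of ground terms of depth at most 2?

Write N_k for the number of ground terms of depth ≤ k. A term of depth ≤ k is either a constant or a function symbol applied to arguments of depth ≤ k−1, so N_k = 3 + N_{k-1}^2 + N_{k-1} + N_{k-1}^2.
N_0 = 3
N_1 = 3 + 3^2 + 3 + 3^2 = 24
N_2 = 3 + 24^2 + 24 + 24^2 = 1179

1179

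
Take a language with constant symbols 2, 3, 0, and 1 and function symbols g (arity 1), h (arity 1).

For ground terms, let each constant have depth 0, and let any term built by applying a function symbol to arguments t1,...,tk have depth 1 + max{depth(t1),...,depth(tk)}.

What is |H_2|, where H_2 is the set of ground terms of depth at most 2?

Let N_k count ground terms of depth at most k. Each non-constant term of depth ≤ k is some function symbol applied to depth-≤(k−1) arguments, giving N_k = 4 + N_{k-1} + N_{k-1}.
N_0 = 4
N_1 = 4 + 4 + 4 = 12
N_2 = 4 + 12 + 12 = 28

28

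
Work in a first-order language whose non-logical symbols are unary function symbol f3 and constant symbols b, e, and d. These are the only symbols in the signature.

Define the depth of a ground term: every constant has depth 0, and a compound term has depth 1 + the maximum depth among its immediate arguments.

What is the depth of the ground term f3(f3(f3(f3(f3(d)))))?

depth(f3(d)) = 1 + depth(d) = 1 + 0 = 1
depth(f3(f3(d))) = 1 + depth(f3(d)) = 1 + 1 = 2
depth(f3(f3(f3(d)))) = 1 + depth(f3(f3(d))) = 1 + 2 = 3
depth(f3(f3(f3(f3(d))))) = 1 + depth(f3(f3(f3(d)))) = 1 + 3 = 4
depth(f3(f3(f3(f3(f3(d)))))) = 1 + depth(f3(f3(f3(f3(d))))) = 1 + 4 = 5

5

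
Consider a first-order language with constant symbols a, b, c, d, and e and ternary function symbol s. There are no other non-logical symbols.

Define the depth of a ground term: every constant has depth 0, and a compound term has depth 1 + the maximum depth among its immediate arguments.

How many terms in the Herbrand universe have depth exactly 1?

Count level by level. With function symbols s/3, the terms of depth ≤ k are the 5 constants together with each function applied to depth-≤(k−1) tuples, so N_k = 5 + N_{k-1}^3.
N_0 = 5
N_1 = 5 + 5^3 = 130
Terms of depth exactly 1: N_1 − N_0 = 130 − 5 = 125.

125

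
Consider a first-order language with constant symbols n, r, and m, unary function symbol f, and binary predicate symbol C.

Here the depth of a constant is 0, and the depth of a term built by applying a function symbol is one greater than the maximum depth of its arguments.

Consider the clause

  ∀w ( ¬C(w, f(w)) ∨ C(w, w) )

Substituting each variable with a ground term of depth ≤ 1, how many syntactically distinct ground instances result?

Ground terms of depth ≤ 1:
  If N_k denotes the number of depth-≤k ground terms, the 3 constants give N_0 = 3, and each function symbol of arity r contributes N_{k-1}^r new terms at level k: N_k = 3 + N_{k-1}.
  N_0 = 3
  N_1 = 3 + 3 = 6
  Explicitly: n, r, m, f(n), f(r), f(m).
So there are 6 ground terms available for substitution.
There is 1 variable to instantiate (w),  occurring in at least one literal, so different choices give different ground instances.
Number of ground instances = 6.

6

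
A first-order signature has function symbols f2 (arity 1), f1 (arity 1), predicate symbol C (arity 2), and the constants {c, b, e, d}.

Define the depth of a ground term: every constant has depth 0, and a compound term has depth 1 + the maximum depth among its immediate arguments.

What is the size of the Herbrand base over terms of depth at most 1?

144

First count ground terms of depth ≤ 1.
Let N_k = |{terms of depth ≤ k}|. Then N_0 = 4 and N_k = 4 + N_{k-1} + N_{k-1} for k ≥ 1 (one summand per function symbol, arity giving the exponent).
N_0 = 4
N_1 = 4 + 4 + 4 = 12
So |H| = 12.
A ground atom is a predicate applied to a tuple of terms from H, so the count is the sum over predicates of |H|^arity:
  C: 12^2 = 144
Total ground atoms: 144.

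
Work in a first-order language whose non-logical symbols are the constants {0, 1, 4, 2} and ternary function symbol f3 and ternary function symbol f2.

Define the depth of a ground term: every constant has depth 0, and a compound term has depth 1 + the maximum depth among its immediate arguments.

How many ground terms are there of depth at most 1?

132

Write N_k for the number of ground terms of depth ≤ k. A term of depth ≤ k is either a constant or a function symbol applied to arguments of depth ≤ k−1, so N_k = 4 + N_{k-1}^3 + N_{k-1}^3.
N_0 = 4
N_1 = 4 + 4^3 + 4^3 = 132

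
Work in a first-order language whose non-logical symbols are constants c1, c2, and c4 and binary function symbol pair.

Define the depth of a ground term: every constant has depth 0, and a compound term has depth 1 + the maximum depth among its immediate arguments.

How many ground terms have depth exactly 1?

Write N_k for the number of ground terms of depth ≤ k. A term of depth ≤ k is either a constant or a function symbol applied to arguments of depth ≤ k−1, so N_k = 3 + N_{k-1}^2.
N_0 = 3
N_1 = 3 + 3^2 = 12
Terms of depth exactly 1: N_1 − N_0 = 12 − 3 = 9.

9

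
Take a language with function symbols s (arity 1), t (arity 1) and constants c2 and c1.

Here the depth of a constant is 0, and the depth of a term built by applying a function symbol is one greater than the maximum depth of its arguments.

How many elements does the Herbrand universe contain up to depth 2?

14

If N_k denotes the number of depth-≤k ground terms, the 2 constants give N_0 = 2, and each function symbol of arity r contributes N_{k-1}^r new terms at level k: N_k = 2 + N_{k-1} + N_{k-1}.
N_0 = 2
N_1 = 2 + 2 + 2 = 6
N_2 = 2 + 6 + 6 = 14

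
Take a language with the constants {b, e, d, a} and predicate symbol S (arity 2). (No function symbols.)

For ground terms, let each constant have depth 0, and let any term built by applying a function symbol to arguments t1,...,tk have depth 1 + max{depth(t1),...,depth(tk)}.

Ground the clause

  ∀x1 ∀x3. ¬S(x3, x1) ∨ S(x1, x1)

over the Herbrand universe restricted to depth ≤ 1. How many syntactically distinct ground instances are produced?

16

Ground terms of depth ≤ 1:
  With no function symbols every ground term is a constant, so there are exactly 4 ground terms at every depth bound.
  N_0 = 4
  N_1 = 4
  Explicitly: b, e, d, a.
So there are 4 ground terms available for substitution.
The clause has 2 distinct variables (x1, x3), each appearing in the body. In the free term algebra distinct substitutions yield syntactically distinct ground instances.
Number of ground instances = 4^2 = 16.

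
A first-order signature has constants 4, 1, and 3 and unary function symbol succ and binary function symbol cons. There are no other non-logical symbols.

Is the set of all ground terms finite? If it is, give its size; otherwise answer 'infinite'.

infinite

The signature has at least one function symbol (succ, arity 1) and at least one constant (4).
Iterating succ gives infinitely many distinct ground terms: 4, succ(4), succ(succ(4)), ...
So the Herbrand universe is infinite.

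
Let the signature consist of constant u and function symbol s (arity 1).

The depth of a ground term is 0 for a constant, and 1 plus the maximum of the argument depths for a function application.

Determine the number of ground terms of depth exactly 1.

1

Let N_k = |{terms of depth ≤ k}|. Then N_0 = 1 and N_k = 1 + N_{k-1} for k ≥ 1 (one summand per function symbol, arity giving the exponent).
N_0 = 1
N_1 = 1 + 1 = 2
Terms of depth exactly 1: N_1 − N_0 = 2 − 1 = 1.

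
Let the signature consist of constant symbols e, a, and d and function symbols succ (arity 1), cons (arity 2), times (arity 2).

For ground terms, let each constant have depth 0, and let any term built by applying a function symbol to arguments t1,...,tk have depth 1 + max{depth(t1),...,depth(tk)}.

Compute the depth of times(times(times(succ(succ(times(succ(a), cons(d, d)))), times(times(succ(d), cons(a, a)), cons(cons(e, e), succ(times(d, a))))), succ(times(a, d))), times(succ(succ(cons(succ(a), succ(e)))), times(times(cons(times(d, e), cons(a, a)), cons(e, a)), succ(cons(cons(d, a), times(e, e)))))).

7

depth(succ(a)) = 1 + depth(a) = 1 + 0 = 1
depth(cons(d, d)) = 1 + max(0, 0) = 1
depth(times(succ(a), cons(d, d))) = 1 + max(1, 1) = 2
depth(succ(times(succ(a), cons(d, d)))) = 1 + depth(times(succ(a), cons(d, d))) = 1 + 2 = 3
depth(succ(succ(times(succ(a), cons(d, d))))) = 1 + depth(succ(times(succ(a), cons(d, d)))) = 1 + 3 = 4
depth(succ(d)) = 1 + depth(d) = 1 + 0 = 1
depth(cons(a, a)) = 1 + max(0, 0) = 1
depth(times(succ(d), cons(a, a))) = 1 + max(1, 1) = 2
depth(cons(e, e)) = 1 + max(0, 0) = 1
depth(times(d, a)) = 1 + max(0, 0) = 1
depth(succ(times(d, a))) = 1 + depth(times(d, a)) = 1 + 1 = 2
depth(cons(cons(e, e), succ(times(d, a)))) = 1 + max(1, 2) = 3
depth(times(times(succ(d), cons(a, a)), cons(cons(e, e), succ(times(d, a))))) = 1 + max(2, 3) = 4
depth(times(succ(succ(times(succ(a), cons(d, d)))), times(times(succ(d), cons(a, a)), cons(cons(e, e), succ(times(d, a)))))) = 1 + max(4, 4) = 5
depth(times(a, d)) = 1 + max(0, 0) = 1
depth(succ(times(a, d))) = 1 + depth(times(a, d)) = 1 + 1 = 2
depth(times(times(succ(succ(times(succ(a), cons(d, d)))), times(times(succ(d), cons(a, a)), cons(cons(e, e), succ(times(d, a))))), succ(times(a, d)))) = 1 + max(5, 2) = 6
depth(succ(e)) = 1 + depth(e) = 1 + 0 = 1
depth(cons(succ(a), succ(e))) = 1 + max(1, 1) = 2
depth(succ(cons(succ(a), succ(e)))) = 1 + depth(cons(succ(a), succ(e))) = 1 + 2 = 3
depth(succ(succ(cons(succ(a), succ(e))))) = 1 + depth(succ(cons(succ(a), succ(e)))) = 1 + 3 = 4
depth(times(d, e)) = 1 + max(0, 0) = 1
depth(cons(times(d, e), cons(a, a))) = 1 + max(1, 1) = 2
depth(cons(e, a)) = 1 + max(0, 0) = 1
depth(times(cons(times(d, e), cons(a, a)), cons(e, a))) = 1 + max(2, 1) = 3
depth(cons(d, a)) = 1 + max(0, 0) = 1
depth(times(e, e)) = 1 + max(0, 0) = 1
depth(cons(cons(d, a), times(e, e))) = 1 + max(1, 1) = 2
depth(succ(cons(cons(d, a), times(e, e)))) = 1 + depth(cons(cons(d, a), times(e, e))) = 1 + 2 = 3
depth(times(times(cons(times(d, e), cons(a, a)), cons(e, a)), succ(cons(cons(d, a), times(e, e))))) = 1 + max(3, 3) = 4
depth(times(succ(succ(cons(succ(a), succ(e)))), times(times(cons(times(d, e), cons(a, a)), cons(e, a)), succ(cons(cons(d, a), times(e, e)))))) = 1 + max(4, 4) = 5
depth(times(times(times(succ(succ(times(succ(a), cons(d, d)))), times(times(succ(d), cons(a, a)), cons(cons(e, e), succ(times(d, a))))), succ(times(a, d))), times(succ(succ(cons(succ(a), succ(e)))), times(times(cons(times(d, e), cons(a, a)), cons(e, a)), succ(cons(cons(d, a), times(e, e))))))) = 1 + max(6, 5) = 7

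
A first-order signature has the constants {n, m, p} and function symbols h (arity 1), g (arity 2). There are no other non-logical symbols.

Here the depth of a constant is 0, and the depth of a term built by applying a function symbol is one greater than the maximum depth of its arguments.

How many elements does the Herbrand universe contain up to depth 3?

59295

Count level by level. With function symbols h/1, g/2, the terms of depth ≤ k are the 3 constants together with each function applied to depth-≤(k−1) tuples, so N_k = 3 + N_{k-1} + N_{k-1}^2.
N_0 = 3
N_1 = 3 + 3 + 3^2 = 15
N_2 = 3 + 15 + 15^2 = 243
N_3 = 3 + 243 + 243^2 = 59295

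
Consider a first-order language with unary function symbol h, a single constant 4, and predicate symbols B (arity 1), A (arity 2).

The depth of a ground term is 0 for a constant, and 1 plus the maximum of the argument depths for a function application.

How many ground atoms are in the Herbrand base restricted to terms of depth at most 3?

20

First count ground terms of depth ≤ 3.
If N_k denotes the number of depth-≤k ground terms, the 1 constant gives N_0 = 1, and each function symbol of arity r contributes N_{k-1}^r new terms at level k: N_k = 1 + N_{k-1}.
N_0 = 1
N_1 = 1 + 1 = 2
N_2 = 1 + 2 = 3
N_3 = 1 + 3 = 4
Explicitly: 4, h(4), h(h(4)), h(h(h(4))).
So |H| = 4.
Ground atoms are formed by filling each argument slot of a predicate with a term from H, so an r-ary predicate gives |H|^r atoms:
  B: 4;  A: 4^2 = 16
Total ground atoms: 4 + 16 = 20.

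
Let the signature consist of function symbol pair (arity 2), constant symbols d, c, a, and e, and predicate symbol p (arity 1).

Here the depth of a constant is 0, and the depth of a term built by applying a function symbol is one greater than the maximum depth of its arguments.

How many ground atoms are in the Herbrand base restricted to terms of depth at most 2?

404

First count ground terms of depth ≤ 2.
Let N_k count ground terms of depth at most k. Each non-constant term of depth ≤ k is some function symbol applied to depth-≤(k−1) arguments, giving N_k = 4 + N_{k-1}^2.
N_0 = 4
N_1 = 4 + 4^2 = 20
N_2 = 4 + 20^2 = 404
So |H| = 404.
Each predicate of arity r yields |H|^r ground atoms (one per choice of an r-tuple from H):
  p: 404
Total ground atoms: 404.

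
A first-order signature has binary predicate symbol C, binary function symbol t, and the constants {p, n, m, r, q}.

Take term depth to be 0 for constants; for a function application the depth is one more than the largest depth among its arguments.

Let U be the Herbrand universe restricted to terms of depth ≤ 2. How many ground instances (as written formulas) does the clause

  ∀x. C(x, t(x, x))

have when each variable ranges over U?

905

Ground terms of depth ≤ 2:
  Let N_k = |{terms of depth ≤ k}|. Then N_0 = 5 and N_k = 5 + N_{k-1}^2 for k ≥ 1 (one summand per function symbol, arity giving the exponent).
  N_0 = 5
  N_1 = 5 + 5^2 = 30
  N_2 = 5 + 30^2 = 905
So there are 905 ground terms available for substitution.
The clause has 1 distinct variable (x), which appears in the body. In the free term algebra distinct substitutions yield syntactically distinct ground instances.
Number of ground instances = 905.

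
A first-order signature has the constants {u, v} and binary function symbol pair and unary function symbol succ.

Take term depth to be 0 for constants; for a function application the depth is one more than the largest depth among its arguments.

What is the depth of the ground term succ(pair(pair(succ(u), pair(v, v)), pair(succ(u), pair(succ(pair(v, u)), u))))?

6

depth(succ(u)) = 1 + depth(u) = 1 + 0 = 1
depth(pair(v, v)) = 1 + max(0, 0) = 1
depth(pair(succ(u), pair(v, v))) = 1 + max(1, 1) = 2
depth(pair(v, u)) = 1 + max(0, 0) = 1
depth(succ(pair(v, u))) = 1 + depth(pair(v, u)) = 1 + 1 = 2
depth(pair(succ(pair(v, u)), u)) = 1 + max(2, 0) = 3
depth(pair(succ(u), pair(succ(pair(v, u)), u))) = 1 + max(1, 3) = 4
depth(pair(pair(succ(u), pair(v, v)), pair(succ(u), pair(succ(pair(v, u)), u)))) = 1 + max(2, 4) = 5
depth(succ(pair(pair(succ(u), pair(v, v)), pair(succ(u), pair(succ(pair(v, u)), u))))) = 1 + depth(pair(pair(succ(u), pair(v, v)), pair(succ(u), pair(succ(pair(v, u)), u)))) = 1 + 5 = 6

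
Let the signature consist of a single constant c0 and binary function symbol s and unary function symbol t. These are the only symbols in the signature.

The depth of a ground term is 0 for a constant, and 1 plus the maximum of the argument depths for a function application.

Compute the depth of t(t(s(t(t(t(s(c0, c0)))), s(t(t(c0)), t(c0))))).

depth(s(c0, c0)) = 1 + max(0, 0) = 1
depth(t(s(c0, c0))) = 1 + depth(s(c0, c0)) = 1 + 1 = 2
depth(t(t(s(c0, c0)))) = 1 + depth(t(s(c0, c0))) = 1 + 2 = 3
depth(t(t(t(s(c0, c0))))) = 1 + depth(t(t(s(c0, c0)))) = 1 + 3 = 4
depth(t(c0)) = 1 + depth(c0) = 1 + 0 = 1
depth(t(t(c0))) = 1 + depth(t(c0)) = 1 + 1 = 2
depth(s(t(t(c0)), t(c0))) = 1 + max(2, 1) = 3
depth(s(t(t(t(s(c0, c0)))), s(t(t(c0)), t(c0)))) = 1 + max(4, 3) = 5
depth(t(s(t(t(t(s(c0, c0)))), s(t(t(c0)), t(c0))))) = 1 + depth(s(t(t(t(s(c0, c0)))), s(t(t(c0)), t(c0)))) = 1 + 5 = 6
depth(t(t(s(t(t(t(s(c0, c0)))), s(t(t(c0)), t(c0)))))) = 1 + depth(t(s(t(t(t(s(c0, c0)))), s(t(t(c0)), t(c0))))) = 1 + 6 = 7

7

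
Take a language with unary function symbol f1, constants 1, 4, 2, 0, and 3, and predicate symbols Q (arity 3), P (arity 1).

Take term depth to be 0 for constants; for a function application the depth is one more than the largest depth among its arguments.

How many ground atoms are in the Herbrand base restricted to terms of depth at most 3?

First count ground terms of depth ≤ 3.
Let N_k = |{terms of depth ≤ k}|. Then N_0 = 5 and N_k = 5 + N_{k-1} for k ≥ 1 (one summand per function symbol, arity giving the exponent).
N_0 = 5
N_1 = 5 + 5 = 10
N_2 = 5 + 10 = 15
N_3 = 5 + 15 = 20
So |H| = 20.
For each predicate symbol, the number of ground atoms is |H| raised to its arity; summing:
  Q: 20^3 = 8000;  P: 20
Total ground atoms: 8000 + 20 = 8020.

8020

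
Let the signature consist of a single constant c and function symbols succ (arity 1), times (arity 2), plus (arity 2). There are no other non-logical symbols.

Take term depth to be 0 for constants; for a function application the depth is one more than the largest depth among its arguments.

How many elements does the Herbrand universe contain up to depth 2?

Count level by level. With function symbols succ/1, times/2, plus/2, the terms of depth ≤ k are the 1 constant together with each function applied to depth-≤(k−1) tuples, so N_k = 1 + N_{k-1} + N_{k-1}^2 + N_{k-1}^2.
N_0 = 1
N_1 = 1 + 1 + 1^2 + 1^2 = 4
N_2 = 1 + 4 + 4^2 + 4^2 = 37

37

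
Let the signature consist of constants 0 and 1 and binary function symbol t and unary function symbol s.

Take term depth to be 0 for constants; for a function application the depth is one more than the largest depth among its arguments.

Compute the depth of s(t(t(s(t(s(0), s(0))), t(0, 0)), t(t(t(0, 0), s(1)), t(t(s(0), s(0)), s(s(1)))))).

depth(s(0)) = 1 + depth(0) = 1 + 0 = 1
depth(t(s(0), s(0))) = 1 + max(1, 1) = 2
depth(s(t(s(0), s(0)))) = 1 + depth(t(s(0), s(0))) = 1 + 2 = 3
depth(t(0, 0)) = 1 + max(0, 0) = 1
depth(t(s(t(s(0), s(0))), t(0, 0))) = 1 + max(3, 1) = 4
depth(s(1)) = 1 + depth(1) = 1 + 0 = 1
depth(t(t(0, 0), s(1))) = 1 + max(1, 1) = 2
depth(s(s(1))) = 1 + depth(s(1)) = 1 + 1 = 2
depth(t(t(s(0), s(0)), s(s(1)))) = 1 + max(2, 2) = 3
depth(t(t(t(0, 0), s(1)), t(t(s(0), s(0)), s(s(1))))) = 1 + max(2, 3) = 4
depth(t(t(s(t(s(0), s(0))), t(0, 0)), t(t(t(0, 0), s(1)), t(t(s(0), s(0)), s(s(1)))))) = 1 + max(4, 4) = 5
depth(s(t(t(s(t(s(0), s(0))), t(0, 0)), t(t(t(0, 0), s(1)), t(t(s(0), s(0)), s(s(1))))))) = 1 + depth(t(t(s(t(s(0), s(0))), t(0, 0)), t(t(t(0, 0), s(1)), t(t(s(0), s(0)), s(s(1)))))) = 1 + 5 = 6

6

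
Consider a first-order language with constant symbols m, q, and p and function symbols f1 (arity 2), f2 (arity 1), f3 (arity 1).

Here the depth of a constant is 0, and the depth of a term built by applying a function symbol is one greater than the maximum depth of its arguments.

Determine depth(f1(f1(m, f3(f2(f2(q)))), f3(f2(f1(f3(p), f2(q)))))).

depth(f2(q)) = 1 + depth(q) = 1 + 0 = 1
depth(f2(f2(q))) = 1 + depth(f2(q)) = 1 + 1 = 2
depth(f3(f2(f2(q)))) = 1 + depth(f2(f2(q))) = 1 + 2 = 3
depth(f1(m, f3(f2(f2(q))))) = 1 + max(0, 3) = 4
depth(f3(p)) = 1 + depth(p) = 1 + 0 = 1
depth(f1(f3(p), f2(q))) = 1 + max(1, 1) = 2
depth(f2(f1(f3(p), f2(q)))) = 1 + depth(f1(f3(p), f2(q))) = 1 + 2 = 3
depth(f3(f2(f1(f3(p), f2(q))))) = 1 + depth(f2(f1(f3(p), f2(q)))) = 1 + 3 = 4
depth(f1(f1(m, f3(f2(f2(q)))), f3(f2(f1(f3(p), f2(q)))))) = 1 + max(4, 4) = 5

5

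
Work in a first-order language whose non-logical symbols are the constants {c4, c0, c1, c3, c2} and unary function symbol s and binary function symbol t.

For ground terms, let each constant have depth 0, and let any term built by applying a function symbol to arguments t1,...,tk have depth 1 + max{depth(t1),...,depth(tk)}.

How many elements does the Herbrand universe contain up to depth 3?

Let N_k count ground terms of depth at most k. Each non-constant term of depth ≤ k is some function symbol applied to depth-≤(k−1) arguments, giving N_k = 5 + N_{k-1} + N_{k-1}^2.
N_0 = 5
N_1 = 5 + 5 + 5^2 = 35
N_2 = 5 + 35 + 35^2 = 1265
N_3 = 5 + 1265 + 1265^2 = 1601495

1601495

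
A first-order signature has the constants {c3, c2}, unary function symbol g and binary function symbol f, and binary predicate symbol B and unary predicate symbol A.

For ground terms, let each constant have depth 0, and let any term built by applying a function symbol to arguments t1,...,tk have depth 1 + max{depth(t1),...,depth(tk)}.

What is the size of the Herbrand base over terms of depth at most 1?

72

First count ground terms of depth ≤ 1.
If N_k denotes the number of depth-≤k ground terms, the 2 constants give N_0 = 2, and each function symbol of arity r contributes N_{k-1}^r new terms at level k: N_k = 2 + N_{k-1} + N_{k-1}^2.
N_0 = 2
N_1 = 2 + 2 + 2^2 = 8
Explicitly: c3, c2, g(c3), g(c2), f(c3, c3), f(c3, c2), f(c2, c3), f(c2, c2).
So |H| = 8.
A ground atom is a predicate applied to a tuple of terms from H, so the count is the sum over predicates of |H|^arity:
  B: 8^2 = 64;  A: 8
Total ground atoms: 64 + 8 = 72.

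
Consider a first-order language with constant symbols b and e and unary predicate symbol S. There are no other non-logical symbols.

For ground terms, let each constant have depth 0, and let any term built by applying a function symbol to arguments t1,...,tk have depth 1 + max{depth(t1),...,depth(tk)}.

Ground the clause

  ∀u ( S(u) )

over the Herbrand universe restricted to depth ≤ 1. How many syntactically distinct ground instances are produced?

2

Ground terms of depth ≤ 1:
  With no function symbols every ground term is a constant, so there are exactly 2 ground terms at every depth bound.
  N_0 = 2
  N_1 = 2
  Explicitly: b, e.
So there are 2 ground terms available for substitution.
The body mentions the single quantified variable u; since ground terms form a free algebra, no two substitutions collapse to the same formula.
Number of ground instances = 2.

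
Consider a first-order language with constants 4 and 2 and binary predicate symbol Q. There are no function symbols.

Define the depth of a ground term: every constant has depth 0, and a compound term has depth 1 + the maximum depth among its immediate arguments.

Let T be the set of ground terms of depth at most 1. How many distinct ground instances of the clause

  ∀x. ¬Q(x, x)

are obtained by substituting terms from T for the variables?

2

Ground terms of depth ≤ 1:
  With no function symbols every ground term is a constant, so there are exactly 2 ground terms at every depth bound.
  N_0 = 2
  N_1 = 2
So there are 2 ground terms available for substitution.
The body mentions the single quantified variable x; since ground terms form a free algebra, no two substitutions collapse to the same formula.
Number of ground instances = 2.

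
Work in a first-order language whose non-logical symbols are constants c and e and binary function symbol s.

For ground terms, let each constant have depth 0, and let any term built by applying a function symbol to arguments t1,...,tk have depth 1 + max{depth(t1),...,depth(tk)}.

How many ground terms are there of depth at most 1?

6

If N_k denotes the number of depth-≤k ground terms, the 2 constants give N_0 = 2, and each function symbol of arity r contributes N_{k-1}^r new terms at level k: N_k = 2 + N_{k-1}^2.
N_0 = 2
N_1 = 2 + 2^2 = 6
Explicitly: c, e, s(c, c), s(c, e), s(e, c), s(e, e).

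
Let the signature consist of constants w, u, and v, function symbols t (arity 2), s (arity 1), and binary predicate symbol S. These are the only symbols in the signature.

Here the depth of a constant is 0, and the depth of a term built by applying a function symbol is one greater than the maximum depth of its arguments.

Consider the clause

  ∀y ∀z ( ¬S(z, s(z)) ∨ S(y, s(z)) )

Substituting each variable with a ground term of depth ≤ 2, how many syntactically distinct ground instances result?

Ground terms of depth ≤ 2:
  Count level by level. With function symbols t/2, s/1, the terms of depth ≤ k are the 3 constants together with each function applied to depth-≤(k−1) tuples, so N_k = 3 + N_{k-1}^2 + N_{k-1}.
  N_0 = 3
  N_1 = 3 + 3^2 + 3 = 15
  N_2 = 3 + 15^2 + 15 = 243
So there are 243 ground terms available for substitution.
The clause has 2 distinct variables (y, z), each appearing in the body. In the free term algebra distinct substitutions yield syntactically distinct ground instances.
Number of ground instances = 243^2 = 59049.

59049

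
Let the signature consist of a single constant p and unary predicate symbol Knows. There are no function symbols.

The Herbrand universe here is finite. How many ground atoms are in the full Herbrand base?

1

With no function symbols, the Herbrand universe is just the 1 constant.
Ground atoms per predicate: Knows: 1.
Herbrand base size = 1 = 1.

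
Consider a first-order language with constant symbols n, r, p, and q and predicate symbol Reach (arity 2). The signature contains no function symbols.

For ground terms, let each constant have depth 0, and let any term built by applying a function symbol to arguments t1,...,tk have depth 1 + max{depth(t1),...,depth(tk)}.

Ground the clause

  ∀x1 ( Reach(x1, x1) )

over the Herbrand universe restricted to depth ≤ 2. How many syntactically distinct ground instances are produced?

Ground terms of depth ≤ 2:
  With no function symbols every ground term is a constant, so there are exactly 4 ground terms at every depth bound.
  N_0 = 4
  N_1 = 4
  N_2 = 4
So there are 4 ground terms available for substitution.
The variable x1 ranges independently over the available ground terms, and distinct assignments produce distinct instances.
Number of ground instances = 4.

4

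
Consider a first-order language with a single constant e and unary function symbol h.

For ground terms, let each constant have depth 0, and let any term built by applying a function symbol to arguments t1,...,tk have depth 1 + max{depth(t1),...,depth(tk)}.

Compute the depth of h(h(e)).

2

depth(h(e)) = 1 + depth(e) = 1 + 0 = 1
depth(h(h(e))) = 1 + depth(h(e)) = 1 + 1 = 2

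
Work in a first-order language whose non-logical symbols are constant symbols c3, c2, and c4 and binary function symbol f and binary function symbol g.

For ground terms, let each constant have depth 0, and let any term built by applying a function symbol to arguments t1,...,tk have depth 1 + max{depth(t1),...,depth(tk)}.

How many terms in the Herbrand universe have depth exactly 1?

Let N_k count ground terms of depth at most k. Each non-constant term of depth ≤ k is some function symbol applied to depth-≤(k−1) arguments, giving N_k = 3 + N_{k-1}^2 + N_{k-1}^2.
N_0 = 3
N_1 = 3 + 3^2 + 3^2 = 21
Terms of depth exactly 1: N_1 − N_0 = 21 − 3 = 18.

18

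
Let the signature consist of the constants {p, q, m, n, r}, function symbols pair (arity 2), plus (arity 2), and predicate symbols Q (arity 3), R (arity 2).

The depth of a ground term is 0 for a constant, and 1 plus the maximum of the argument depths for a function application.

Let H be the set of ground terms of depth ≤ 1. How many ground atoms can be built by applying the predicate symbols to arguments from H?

169400

First count ground terms of depth ≤ 1.
If N_k denotes the number of depth-≤k ground terms, the 5 constants give N_0 = 5, and each function symbol of arity r contributes N_{k-1}^r new terms at level k: N_k = 5 + N_{k-1}^2 + N_{k-1}^2.
N_0 = 5
N_1 = 5 + 5^2 + 5^2 = 55
So |H| = 55.
Each predicate of arity r yields |H|^r ground atoms (one per choice of an r-tuple from H):
  Q: 55^3 = 166375;  R: 55^2 = 3025
Total ground atoms: 166375 + 3025 = 169400.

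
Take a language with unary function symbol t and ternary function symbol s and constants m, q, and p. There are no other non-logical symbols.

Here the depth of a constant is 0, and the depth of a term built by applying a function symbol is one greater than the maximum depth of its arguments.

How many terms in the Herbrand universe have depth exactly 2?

Count level by level. With function symbols t/1, s/3, the terms of depth ≤ k are the 3 constants together with each function applied to depth-≤(k−1) tuples, so N_k = 3 + N_{k-1} + N_{k-1}^3.
N_0 = 3
N_1 = 3 + 3 + 3^3 = 33
N_2 = 3 + 33 + 33^3 = 35973
Terms of depth exactly 2: N_2 − N_1 = 35973 − 33 = 35940.

35940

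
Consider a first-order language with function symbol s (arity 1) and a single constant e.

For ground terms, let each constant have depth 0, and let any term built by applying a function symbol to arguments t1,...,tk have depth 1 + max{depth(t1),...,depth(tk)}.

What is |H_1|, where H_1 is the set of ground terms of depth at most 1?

Let N_k = |{terms of depth ≤ k}|. Then N_0 = 1 and N_k = 1 + N_{k-1} for k ≥ 1 (one summand per function symbol, arity giving the exponent).
N_0 = 1
N_1 = 1 + 1 = 2

2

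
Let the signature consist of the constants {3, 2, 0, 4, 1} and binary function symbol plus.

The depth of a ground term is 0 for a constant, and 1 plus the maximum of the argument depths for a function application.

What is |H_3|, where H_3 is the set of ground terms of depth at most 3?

Let N_k count ground terms of depth at most k. Each non-constant term of depth ≤ k is some function symbol applied to depth-≤(k−1) arguments, giving N_k = 5 + N_{k-1}^2.
N_0 = 5
N_1 = 5 + 5^2 = 30
N_2 = 5 + 30^2 = 905
N_3 = 5 + 905^2 = 819030

819030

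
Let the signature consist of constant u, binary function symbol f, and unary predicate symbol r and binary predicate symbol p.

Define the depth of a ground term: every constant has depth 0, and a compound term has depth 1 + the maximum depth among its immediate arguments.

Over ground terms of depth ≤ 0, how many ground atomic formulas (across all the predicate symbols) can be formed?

First count ground terms of depth ≤ 0.
If N_k denotes the number of depth-≤k ground terms, the 1 constant gives N_0 = 1, and each function symbol of arity r contributes N_{k-1}^r new terms at level k: N_k = 1 + N_{k-1}^2.
N_0 = 1
Explicitly: u.
So |H| = 1.
For each predicate symbol, the number of ground atoms is |H| raised to its arity; summing:
  r: 1;  p: 1^2 = 1
Total ground atoms: 1 + 1 = 2.

2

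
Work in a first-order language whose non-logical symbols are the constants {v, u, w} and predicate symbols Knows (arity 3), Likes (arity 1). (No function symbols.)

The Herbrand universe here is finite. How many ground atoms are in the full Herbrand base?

With no function symbols, the Herbrand universe is just the 3 constants.
Ground atoms per predicate: Knows: 3^3 = 27, Likes: 3.
Herbrand base size = 27 + 3 = 30.

30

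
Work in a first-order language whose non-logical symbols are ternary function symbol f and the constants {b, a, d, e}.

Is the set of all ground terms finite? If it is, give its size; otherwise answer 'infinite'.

infinite

The signature has at least one function symbol (f, arity 3) and at least one constant (b).
Iterating f gives infinitely many distinct ground terms: b, f(b, b, b), f(f(b, b, b), f(b, b, b), f(b, b, b)), ...
So the Herbrand universe is infinite.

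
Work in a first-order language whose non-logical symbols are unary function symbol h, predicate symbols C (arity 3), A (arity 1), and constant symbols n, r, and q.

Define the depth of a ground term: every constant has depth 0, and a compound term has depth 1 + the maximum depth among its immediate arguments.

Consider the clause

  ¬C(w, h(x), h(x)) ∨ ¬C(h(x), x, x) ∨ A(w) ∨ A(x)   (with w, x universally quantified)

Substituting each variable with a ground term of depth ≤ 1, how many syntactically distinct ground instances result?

Ground terms of depth ≤ 1:
  Let N_k = |{terms of depth ≤ k}|. Then N_0 = 3 and N_k = 3 + N_{k-1} for k ≥ 1 (one summand per function symbol, arity giving the exponent).
  N_0 = 3
  N_1 = 3 + 3 = 6
  Explicitly: n, r, q, h(n), h(r), h(q).
So there are 6 ground terms available for substitution.
Each of w, x ranges independently over the available ground terms, and distinct assignments produce distinct instances.
Number of ground instances = 6^2 = 36.

36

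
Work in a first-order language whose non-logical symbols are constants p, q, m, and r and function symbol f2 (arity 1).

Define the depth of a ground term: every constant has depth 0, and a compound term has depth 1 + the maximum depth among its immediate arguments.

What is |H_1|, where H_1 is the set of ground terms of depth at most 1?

8

Write N_k for the number of ground terms of depth ≤ k. A term of depth ≤ k is either a constant or a function symbol applied to arguments of depth ≤ k−1, so N_k = 4 + N_{k-1}.
N_0 = 4
N_1 = 4 + 4 = 8
Explicitly: p, q, m, r, f2(p), f2(q), f2(m), f2(r).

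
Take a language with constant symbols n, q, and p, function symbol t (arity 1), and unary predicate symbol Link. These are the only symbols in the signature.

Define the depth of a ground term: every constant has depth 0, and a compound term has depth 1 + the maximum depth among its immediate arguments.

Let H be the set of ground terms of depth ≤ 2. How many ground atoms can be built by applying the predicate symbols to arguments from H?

First count ground terms of depth ≤ 2.
Let N_k count ground terms of depth at most k. Each non-constant term of depth ≤ k is some function symbol applied to depth-≤(k−1) arguments, giving N_k = 3 + N_{k-1}.
N_0 = 3
N_1 = 3 + 3 = 6
N_2 = 3 + 6 = 9
Explicitly: n, q, p, t(n), t(q), t(p), t(t(n)), t(t(q)), t(t(p)).
So |H| = 9.
Each predicate of arity r yields |H|^r ground atoms (one per choice of an r-tuple from H):
  Link: 9
Total ground atoms: 9.

9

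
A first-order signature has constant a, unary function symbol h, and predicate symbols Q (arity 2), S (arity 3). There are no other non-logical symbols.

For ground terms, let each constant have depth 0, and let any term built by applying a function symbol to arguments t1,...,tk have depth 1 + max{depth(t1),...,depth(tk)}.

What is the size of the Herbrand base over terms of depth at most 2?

First count ground terms of depth ≤ 2.
Let N_k count ground terms of depth at most k. Each non-constant term of depth ≤ k is some function symbol applied to depth-≤(k−1) arguments, giving N_k = 1 + N_{k-1}.
N_0 = 1
N_1 = 1 + 1 = 2
N_2 = 1 + 2 = 3
Explicitly: a, h(a), h(h(a)).
So |H| = 3.
A ground atom is a predicate applied to a tuple of terms from H, so the count is the sum over predicates of |H|^arity:
  Q: 3^2 = 9;  S: 3^3 = 27
Total ground atoms: 9 + 27 = 36.

36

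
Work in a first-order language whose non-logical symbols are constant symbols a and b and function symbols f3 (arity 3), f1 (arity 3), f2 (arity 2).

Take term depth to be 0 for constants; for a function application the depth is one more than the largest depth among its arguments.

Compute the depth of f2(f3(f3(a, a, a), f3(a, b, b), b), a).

depth(f3(a, a, a)) = 1 + max(0, 0, 0) = 1
depth(f3(a, b, b)) = 1 + max(0, 0, 0) = 1
depth(f3(f3(a, a, a), f3(a, b, b), b)) = 1 + max(1, 1, 0) = 2
depth(f2(f3(f3(a, a, a), f3(a, b, b), b), a)) = 1 + max(2, 0) = 3

3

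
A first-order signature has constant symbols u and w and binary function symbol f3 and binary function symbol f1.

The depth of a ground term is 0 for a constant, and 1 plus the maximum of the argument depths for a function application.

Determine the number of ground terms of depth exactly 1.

Count level by level. With function symbols f3/2, f1/2, the terms of depth ≤ k are the 2 constants together with each function applied to depth-≤(k−1) tuples, so N_k = 2 + N_{k-1}^2 + N_{k-1}^2.
N_0 = 2
N_1 = 2 + 2^2 + 2^2 = 10
Terms of depth exactly 1: N_1 − N_0 = 10 − 2 = 8.

8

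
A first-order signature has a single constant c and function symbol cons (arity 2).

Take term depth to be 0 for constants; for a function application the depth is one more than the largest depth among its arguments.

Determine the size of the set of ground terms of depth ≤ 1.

Count level by level. With function symbols cons/2, the terms of depth ≤ k are the 1 constant together with each function applied to depth-≤(k−1) tuples, so N_k = 1 + N_{k-1}^2.
N_0 = 1
N_1 = 1 + 1^2 = 2
Explicitly: c, cons(c, c).

2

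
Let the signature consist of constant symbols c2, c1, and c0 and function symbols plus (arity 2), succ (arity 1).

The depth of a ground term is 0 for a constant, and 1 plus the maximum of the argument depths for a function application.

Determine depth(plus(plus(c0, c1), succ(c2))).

depth(plus(c0, c1)) = 1 + max(0, 0) = 1
depth(succ(c2)) = 1 + depth(c2) = 1 + 0 = 1
depth(plus(plus(c0, c1), succ(c2))) = 1 + max(1, 1) = 2

2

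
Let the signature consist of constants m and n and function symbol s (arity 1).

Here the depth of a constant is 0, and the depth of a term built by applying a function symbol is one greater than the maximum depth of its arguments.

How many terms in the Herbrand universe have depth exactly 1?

2

Count level by level. With function symbols s/1, the terms of depth ≤ k are the 2 constants together with each function applied to depth-≤(k−1) tuples, so N_k = 2 + N_{k-1}.
N_0 = 2
N_1 = 2 + 2 = 4
Terms of depth exactly 1: N_1 − N_0 = 4 − 2 = 2.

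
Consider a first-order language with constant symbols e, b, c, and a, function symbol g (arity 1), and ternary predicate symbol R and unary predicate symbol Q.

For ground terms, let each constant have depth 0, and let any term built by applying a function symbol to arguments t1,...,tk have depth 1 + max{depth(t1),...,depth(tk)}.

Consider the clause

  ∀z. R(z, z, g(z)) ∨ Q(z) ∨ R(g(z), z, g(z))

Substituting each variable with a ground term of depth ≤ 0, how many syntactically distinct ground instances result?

Ground terms of depth ≤ 0:
  If N_k denotes the number of depth-≤k ground terms, the 4 constants give N_0 = 4, and each function symbol of arity r contributes N_{k-1}^r new terms at level k: N_k = 4 + N_{k-1}.
  N_0 = 4
So there are 4 ground terms available for substitution.
The variable z ranges independently over the available ground terms, and distinct assignments produce distinct instances.
Number of ground instances = 4.

4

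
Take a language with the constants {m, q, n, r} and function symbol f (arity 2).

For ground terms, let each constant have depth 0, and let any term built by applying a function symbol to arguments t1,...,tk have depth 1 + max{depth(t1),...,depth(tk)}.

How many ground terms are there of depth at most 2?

Let N_k count ground terms of depth at most k. Each non-constant term of depth ≤ k is some function symbol applied to depth-≤(k−1) arguments, giving N_k = 4 + N_{k-1}^2.
N_0 = 4
N_1 = 4 + 4^2 = 20
N_2 = 4 + 20^2 = 404

404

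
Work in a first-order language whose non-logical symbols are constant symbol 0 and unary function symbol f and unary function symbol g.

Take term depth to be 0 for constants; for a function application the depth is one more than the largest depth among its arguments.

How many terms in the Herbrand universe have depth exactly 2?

4

If N_k denotes the number of depth-≤k ground terms, the 1 constant gives N_0 = 1, and each function symbol of arity r contributes N_{k-1}^r new terms at level k: N_k = 1 + N_{k-1} + N_{k-1}.
N_0 = 1
N_1 = 1 + 1 + 1 = 3
N_2 = 1 + 3 + 3 = 7
Terms of depth exactly 2: N_2 − N_1 = 7 − 3 = 4.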